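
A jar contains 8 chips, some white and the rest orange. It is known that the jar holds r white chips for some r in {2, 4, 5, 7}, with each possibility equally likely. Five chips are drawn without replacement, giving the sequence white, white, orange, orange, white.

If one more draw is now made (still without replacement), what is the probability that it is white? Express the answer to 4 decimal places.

0.5185

The likelihood of the observed sequence under each hypothesis: P(data | r = 2) = (2/8)(1/7)(6/6)(5/5)(0/4) = 0; P(data | r = 4) = (4/8)(3/7)(4/6)(3/5)(2/4) = 0.042857; P(data | r = 5) = (5/8)(4/7)(3/6)(2/5)(3/4) = 0.053571; P(data | r = 7) = (7/8)(6/7)(1/6)(0/5) = 0.
Multiplying each by its prior: 1/4 · 0 = 0, 1/4 · 0.042857 = 0.010714, 1/4 · 0.053571 = 0.013393, 1/4 · 0 = 0; with total 0.024107.
Dividing through by the total gives posterior P(r = 2 | data) = 0, P(r = 4 | data) = 0.44444, P(r = 5 | data) = 0.55556, P(r = 7 | data) = 0.
So P(white next | data) = Σ P(white next | H) P(H | data) = (1/3)(0.44444) + (2/3)(0.55556) = 0.51852.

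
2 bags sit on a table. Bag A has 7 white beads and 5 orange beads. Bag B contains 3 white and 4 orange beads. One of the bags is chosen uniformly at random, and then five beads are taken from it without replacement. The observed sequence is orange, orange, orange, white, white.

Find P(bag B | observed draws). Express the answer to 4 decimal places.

For each hypothesis, P(data | H) works out to: P(data | bag A) = (5/12)(4/11)(3/10)(7/9)(6/8) = 0.026515; P(data | bag B) = (4/7)(3/6)(2/5)(3/4)(2/3) = 0.057143.
The prior-weighted likelihoods are 1/2 · 0.026515 = 0.013258, 1/2 · 0.057143 = 0.028571; summing to 0.041829.
Hence P(bag B | data) = (0.028571) / (0.041829) = 0.68305.

0.6831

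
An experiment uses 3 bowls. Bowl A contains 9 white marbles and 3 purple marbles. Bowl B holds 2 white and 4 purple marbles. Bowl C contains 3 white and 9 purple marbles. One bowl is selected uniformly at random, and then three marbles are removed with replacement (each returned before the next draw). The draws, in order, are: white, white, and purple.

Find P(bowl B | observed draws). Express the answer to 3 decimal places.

The likelihood of the observed sequence under each hypothesis: P(data | bowl A) = (9/12)(9/12)(3/12) = 0.14062; P(data | bowl B) = (2/6)(2/6)(4/6) = 0.074074; P(data | bowl C) = (3/12)(3/12)(9/12) = 0.046875.
Weighting by the prior gives 1/3 · 0.14062 = 0.046875, 1/3 · 0.074074 = 0.024691, 1/3 · 0.046875 = 0.015625; these sum to 0.087191.
Hence P(bowl B | data) = (0.024691) / (0.087191) = 0.28319.

0.283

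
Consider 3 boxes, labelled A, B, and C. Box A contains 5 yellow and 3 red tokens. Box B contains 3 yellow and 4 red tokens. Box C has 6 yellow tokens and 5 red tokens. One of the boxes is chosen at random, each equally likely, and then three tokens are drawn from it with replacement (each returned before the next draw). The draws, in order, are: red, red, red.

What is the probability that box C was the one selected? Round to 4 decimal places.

The likelihood of the observed sequence under each hypothesis: P(data | box A) = (3/8)(3/8)(3/8) = 0.052734; P(data | box B) = (4/7)(4/7)(4/7) = 0.18659; P(data | box C) = (5/11)(5/11)(5/11) = 0.093914.
The prior-weighted likelihoods are 1/3 · 0.052734 = 0.017578, 1/3 · 0.18659 = 0.062196, 1/3 · 0.093914 = 0.031305; these sum to 0.11108.
Therefore the posterior P(box C | data) = (0.031305) / (0.11108) = 0.28182.

0.2818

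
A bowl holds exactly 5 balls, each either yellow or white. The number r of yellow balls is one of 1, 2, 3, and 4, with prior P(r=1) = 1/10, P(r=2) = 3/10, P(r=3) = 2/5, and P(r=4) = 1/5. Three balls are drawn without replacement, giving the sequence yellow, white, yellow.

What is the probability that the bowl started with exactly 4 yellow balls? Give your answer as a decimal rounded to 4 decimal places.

0.2667

The likelihood of the observed sequence under each hypothesis: P(data | r = 1) = (1/5)(4/4)(0/3) = 0; P(data | r = 2) = (2/5)(3/4)(1/3) = 1/10; P(data | r = 3) = (3/5)(2/4)(2/3) = 1/5; P(data | r = 4) = (4/5)(1/4)(3/3) = 1/5.
The prior-weighted likelihoods are 1/10 · 0 = 0, 3/10 · 1/10 = 3/100, 2/5 · 1/5 = 2/25, 1/5 · 1/5 = 1/25; summing to 3/20.
By Bayes' rule, P(r = 4 | data) = (1/25) / (3/20) = 4/15.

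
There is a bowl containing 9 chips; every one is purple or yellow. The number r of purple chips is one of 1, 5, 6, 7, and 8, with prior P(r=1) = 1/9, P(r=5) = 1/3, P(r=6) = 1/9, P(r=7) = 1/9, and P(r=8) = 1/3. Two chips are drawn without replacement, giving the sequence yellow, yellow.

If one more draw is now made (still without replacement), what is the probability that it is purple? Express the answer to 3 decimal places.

0.409

For each hypothesis, P(data | H) works out to: P(data | r = 1) = (8/9)(7/8) = 7/9; P(data | r = 5) = (4/9)(3/8) = 1/6; P(data | r = 6) = (3/9)(2/8) = 1/12; P(data | r = 7) = (2/9)(1/8) = 1/36; P(data | r = 8) = (1/9)(0/8) = 0.
The prior-weighted likelihoods are 1/9 · 7/9 = 7/81, 1/3 · 1/6 = 1/18, 1/9 · 1/12 = 1/108, 1/9 · 1/36 = 1/324, 1/3 · 0 = 0; with total 25/162.
The posterior is then P(r = 1 | data) = 14/25, P(r = 5 | data) = 9/25, P(r = 6 | data) = 3/50, P(r = 7 | data) = 1/50, P(r = 8 | data) = 0.
The predictive probability is P(purple next | data) = (1/7)(14/25) + (5/7)(9/25) + (6/7)(3/50) + (1)(1/50) = 143/350.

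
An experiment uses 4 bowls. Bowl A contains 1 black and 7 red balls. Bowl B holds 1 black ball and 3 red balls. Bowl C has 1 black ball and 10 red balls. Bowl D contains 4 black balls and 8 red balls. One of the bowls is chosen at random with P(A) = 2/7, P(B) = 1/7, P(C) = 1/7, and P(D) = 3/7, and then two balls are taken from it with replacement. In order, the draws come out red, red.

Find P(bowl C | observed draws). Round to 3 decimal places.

For each hypothesis, P(data | H) works out to: P(data | bowl A) = (7/8)(7/8) = 0.76562; P(data | bowl B) = (3/4)(3/4) = 0.5625; P(data | bowl C) = (10/11)(10/11) = 0.82645; P(data | bowl D) = (8/12)(8/12) = 0.44444.
Weighting by the prior gives 2/7 · 0.76562 = 0.21875, 1/7 · 0.5625 = 0.080357, 1/7 · 0.82645 = 0.11806, 3/7 · 0.44444 = 0.19048; these sum to 0.60765.
Therefore the posterior P(bowl C | data) = (0.11806) / (0.60765) = 0.1943.

0.194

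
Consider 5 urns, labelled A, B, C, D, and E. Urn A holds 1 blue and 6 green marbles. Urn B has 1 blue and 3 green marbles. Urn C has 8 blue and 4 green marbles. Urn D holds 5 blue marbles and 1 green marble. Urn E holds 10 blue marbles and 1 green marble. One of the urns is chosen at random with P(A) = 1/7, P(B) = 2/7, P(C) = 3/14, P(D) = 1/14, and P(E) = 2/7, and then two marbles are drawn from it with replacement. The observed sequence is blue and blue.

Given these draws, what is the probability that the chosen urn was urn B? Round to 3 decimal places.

0.044

For each hypothesis, P(data | H) works out to: P(data | urn A) = (1/7)(1/7) = 0.020408; P(data | urn B) = (1/4)(1/4) = 0.0625; P(data | urn C) = (8/12)(8/12) = 0.44444; P(data | urn D) = (5/6)(5/6) = 0.69444; P(data | urn E) = (10/11)(10/11) = 0.82645.
Weighting by the prior gives 1/7 · 0.020408 = 0.0029155, 2/7 · 0.0625 = 0.017857, 3/14 · 0.44444 = 0.095238, 1/14 · 0.69444 = 0.049603, 2/7 · 0.82645 = 0.23613; summing to 0.40174.
By Bayes' rule, P(urn B | data) = (0.017857) / (0.40174) = 0.044449.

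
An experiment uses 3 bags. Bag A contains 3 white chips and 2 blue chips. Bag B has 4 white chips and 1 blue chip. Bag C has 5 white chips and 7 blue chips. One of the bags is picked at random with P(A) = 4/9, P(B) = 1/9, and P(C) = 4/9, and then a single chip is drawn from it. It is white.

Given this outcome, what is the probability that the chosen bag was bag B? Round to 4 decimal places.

0.1644

For each hypothesis, P(data | H) works out to: P(data | bag A) = (3/5) = 3/5; P(data | bag B) = (4/5) = 4/5; P(data | bag C) = (5/12) = 5/12.
Multiplying each by its prior: 4/9 · 3/5 = 4/15, 1/9 · 4/5 = 4/45, 4/9 · 5/12 = 5/27; with total 73/135.
By Bayes' rule, P(bag B | data) = (4/45) / (73/135) = 12/73.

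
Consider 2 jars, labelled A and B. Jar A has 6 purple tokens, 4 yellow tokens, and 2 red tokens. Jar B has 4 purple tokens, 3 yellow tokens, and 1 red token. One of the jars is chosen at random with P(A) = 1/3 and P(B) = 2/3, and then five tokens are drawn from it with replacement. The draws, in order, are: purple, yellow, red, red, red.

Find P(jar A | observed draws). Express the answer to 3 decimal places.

For each hypothesis, P(data | H) works out to: P(data | jar A) = (6/12)(4/12)(2/12)(2/12)(2/12) = 0.0007716; P(data | jar B) = (4/8)(3/8)(1/8)(1/8)(1/8) = 0.00036621.
Weighting by the prior gives 1/3 · 0.0007716 = 0.0002572, 2/3 · 0.00036621 = 0.00024414; with total 0.00050134.
So P(jar A | data) = (0.0002572) / (0.00050134) = 0.51303.

0.513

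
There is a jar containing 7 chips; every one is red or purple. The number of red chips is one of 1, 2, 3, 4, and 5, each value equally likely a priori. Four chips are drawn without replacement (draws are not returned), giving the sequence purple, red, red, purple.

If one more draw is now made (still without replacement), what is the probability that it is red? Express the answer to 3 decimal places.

0.500

Compute the likelihood of the observed sequence for each case: P(data | r = 1) = (6/7)(1/6)(0/5) = 0; P(data | r = 2) = (5/7)(2/6)(1/5)(4/4) = 1/21; P(data | r = 3) = (4/7)(3/6)(2/5)(3/4) = 3/35; P(data | r = 4) = (3/7)(4/6)(3/5)(2/4) = 3/35; P(data | r = 5) = (2/7)(5/6)(4/5)(1/4) = 1/21.
Multiplying each by its prior: 1/5 · 0 = 0, 1/5 · 1/21 = 1/105, 1/5 · 3/35 = 3/175, 1/5 · 3/35 = 3/175, 1/5 · 1/21 = 1/105; with total 4/75.
Normalising, the posterior is P(r = 1 | data) = 0, P(r = 2 | data) = 5/28, P(r = 3 | data) = 9/28, P(r = 4 | data) = 9/28, P(r = 5 | data) = 5/28.
Averaging over the posterior, P(red next | data) = (0)(5/28) + (1/3)(9/28) + (2/3)(9/28) + (1)(5/28) = 1/2.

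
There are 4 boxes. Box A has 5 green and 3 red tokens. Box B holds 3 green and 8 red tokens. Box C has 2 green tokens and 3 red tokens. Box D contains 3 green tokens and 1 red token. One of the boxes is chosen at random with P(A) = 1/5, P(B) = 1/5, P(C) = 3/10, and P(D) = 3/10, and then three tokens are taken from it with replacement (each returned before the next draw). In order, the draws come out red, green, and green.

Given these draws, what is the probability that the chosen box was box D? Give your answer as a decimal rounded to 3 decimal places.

Compute the likelihood of the observed sequence for each case: P(data | box A) = (3/8)(5/8)(5/8) = 0.14648; P(data | box B) = (8/11)(3/11)(3/11) = 0.054095; P(data | box C) = (3/5)(2/5)(2/5) = 0.096; P(data | box D) = (1/4)(3/4)(3/4) = 0.14062.
Weighting by the prior gives 1/5 · 0.14648 = 0.029297, 1/5 · 0.054095 = 0.010819, 3/10 · 0.096 = 0.0288, 3/10 · 0.14062 = 0.042188; summing to 0.1111.
Hence P(box D | data) = (0.042188) / (0.1111) = 0.37971.

0.380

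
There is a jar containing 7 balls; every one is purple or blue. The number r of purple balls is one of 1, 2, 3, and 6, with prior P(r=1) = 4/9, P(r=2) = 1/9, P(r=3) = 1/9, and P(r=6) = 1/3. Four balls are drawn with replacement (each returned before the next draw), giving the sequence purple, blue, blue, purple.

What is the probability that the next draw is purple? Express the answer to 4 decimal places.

0.4101

Under each hypothesis, the probability of the observed sequence is: P(data | r = 1) = (1/7)(6/7)(6/7)(1/7) = 0.014994; P(data | r = 2) = (2/7)(5/7)(5/7)(2/7) = 0.041649; P(data | r = 3) = (3/7)(4/7)(4/7)(3/7) = 0.059975; P(data | r = 6) = (6/7)(1/7)(1/7)(6/7) = 0.014994.
Multiplying each by its prior: 4/9 · 0.014994 = 0.0066639, 1/9 · 0.041649 = 0.0046277, 1/9 · 0.059975 = 0.0066639, 1/3 · 0.014994 = 0.0049979; with total 0.022953.
Normalising, the posterior is P(r = 1 | data) = 0.29032, P(r = 2 | data) = 0.20161, P(r = 3 | data) = 0.29032, P(r = 6 | data) = 0.21774.
The predictive probability is P(purple next | data) = (1/7)(0.29032) + (2/7)(0.20161) + (3/7)(0.29032) + (6/7)(0.21774) = 0.41014.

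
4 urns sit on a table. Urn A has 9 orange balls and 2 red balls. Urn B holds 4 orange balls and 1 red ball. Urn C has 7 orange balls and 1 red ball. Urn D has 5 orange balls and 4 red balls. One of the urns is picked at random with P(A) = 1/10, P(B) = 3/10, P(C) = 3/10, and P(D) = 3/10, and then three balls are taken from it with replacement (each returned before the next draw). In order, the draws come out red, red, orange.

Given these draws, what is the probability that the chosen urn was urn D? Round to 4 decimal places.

0.6674

Under each hypothesis, the probability of the observed sequence is: P(data | urn A) = (2/11)(2/11)(9/11) = 0.027047; P(data | urn B) = (1/5)(1/5)(4/5) = 0.032; P(data | urn C) = (1/8)(1/8)(7/8) = 0.013672; P(data | urn D) = (4/9)(4/9)(5/9) = 0.10974.
The prior-weighted likelihoods are 1/10 · 0.027047 = 0.0027047, 3/10 · 0.032 = 0.0096, 3/10 · 0.013672 = 0.0041016, 3/10 · 0.10974 = 0.032922; these sum to 0.049328.
Therefore the posterior P(urn D | data) = (0.032922) / (0.049328) = 0.6674.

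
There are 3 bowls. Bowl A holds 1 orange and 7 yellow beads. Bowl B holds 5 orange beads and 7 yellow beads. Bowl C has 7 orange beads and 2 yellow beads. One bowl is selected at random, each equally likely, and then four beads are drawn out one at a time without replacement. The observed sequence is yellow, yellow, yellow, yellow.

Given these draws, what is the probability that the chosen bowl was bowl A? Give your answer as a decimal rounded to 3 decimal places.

Compute the likelihood of the observed sequence for each case: P(data | bowl A) = (7/8)(6/7)(5/6)(4/5) = 1/2; P(data | bowl B) = (7/12)(6/11)(5/10)(4/9) = 7/99; P(data | bowl C) = (2/9)(1/8)(0/7) = 0.
Weighting by the prior gives 1/3 · 1/2 = 1/6, 1/3 · 7/99 = 7/297, 1/3 · 0 = 0; with total 113/594.
By Bayes' rule, P(bowl A | data) = (1/6) / (113/594) = 99/113.

0.876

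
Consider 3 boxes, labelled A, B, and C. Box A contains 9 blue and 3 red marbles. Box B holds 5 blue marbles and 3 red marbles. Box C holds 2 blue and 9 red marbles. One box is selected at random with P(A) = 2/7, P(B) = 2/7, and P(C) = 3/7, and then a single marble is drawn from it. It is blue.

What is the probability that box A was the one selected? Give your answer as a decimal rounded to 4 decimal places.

0.4552

For each hypothesis, P(data | H) works out to: P(data | box A) = (9/12) = 3/4; P(data | box B) = (5/8) = 5/8; P(data | box C) = (2/11) = 2/11.
Weighting by the prior gives 2/7 · 3/4 = 3/14, 2/7 · 5/8 = 5/28, 3/7 · 2/11 = 6/77; summing to 145/308.
By Bayes' rule, P(box A | data) = (3/14) / (145/308) = 66/145.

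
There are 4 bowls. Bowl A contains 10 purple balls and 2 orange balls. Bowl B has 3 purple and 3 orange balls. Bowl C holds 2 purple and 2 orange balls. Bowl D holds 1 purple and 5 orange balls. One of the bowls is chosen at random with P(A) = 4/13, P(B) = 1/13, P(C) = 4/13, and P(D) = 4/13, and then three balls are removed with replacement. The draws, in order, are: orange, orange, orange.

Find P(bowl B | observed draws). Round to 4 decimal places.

Under each hypothesis, the probability of the observed sequence is: P(data | bowl A) = (2/12)(2/12)(2/12) = 1/216; P(data | bowl B) = (3/6)(3/6)(3/6) = 1/8; P(data | bowl C) = (2/4)(2/4)(2/4) = 1/8; P(data | bowl D) = (5/6)(5/6)(5/6) = 125/216.
The prior-weighted likelihoods are 4/13 · 1/216 = 1/702, 1/13 · 1/8 = 1/104, 4/13 · 1/8 = 1/26, 4/13 · 125/216 = 125/702; with total 71/312.
So P(bowl B | data) = (1/104) / (71/312) = 3/71.

0.0423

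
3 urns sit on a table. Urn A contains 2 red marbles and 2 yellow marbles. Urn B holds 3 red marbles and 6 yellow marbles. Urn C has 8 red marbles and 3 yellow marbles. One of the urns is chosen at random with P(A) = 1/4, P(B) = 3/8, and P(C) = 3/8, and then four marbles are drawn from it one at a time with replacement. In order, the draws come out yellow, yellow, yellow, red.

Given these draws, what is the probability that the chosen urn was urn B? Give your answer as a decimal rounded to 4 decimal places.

The likelihood of the observed sequence under each hypothesis: P(data | urn A) = (2/4)(2/4)(2/4)(2/4) = 0.0625; P(data | urn B) = (6/9)(6/9)(6/9)(3/9) = 0.098765; P(data | urn C) = (3/11)(3/11)(3/11)(8/11) = 0.014753.
Multiplying each by its prior: 1/4 · 0.0625 = 0.015625, 3/8 · 0.098765 = 0.037037, 3/8 · 0.014753 = 0.0055324; summing to 0.058194.
So P(urn B | data) = (0.037037) / (0.058194) = 0.63644.

0.6364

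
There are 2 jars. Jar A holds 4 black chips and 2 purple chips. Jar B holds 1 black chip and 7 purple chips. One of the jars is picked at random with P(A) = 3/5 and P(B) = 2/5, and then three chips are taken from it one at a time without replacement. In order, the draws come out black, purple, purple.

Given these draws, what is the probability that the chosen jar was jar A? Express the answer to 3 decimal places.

0.444

Under each hypothesis, the probability of the observed sequence is: P(data | jar A) = (4/6)(2/5)(1/4) = 1/15; P(data | jar B) = (1/8)(7/7)(6/6) = 1/8.
Multiplying each by its prior: 3/5 · 1/15 = 1/25, 2/5 · 1/8 = 1/20; these sum to 9/100.
Hence P(jar A | data) = (1/25) / (9/100) = 4/9.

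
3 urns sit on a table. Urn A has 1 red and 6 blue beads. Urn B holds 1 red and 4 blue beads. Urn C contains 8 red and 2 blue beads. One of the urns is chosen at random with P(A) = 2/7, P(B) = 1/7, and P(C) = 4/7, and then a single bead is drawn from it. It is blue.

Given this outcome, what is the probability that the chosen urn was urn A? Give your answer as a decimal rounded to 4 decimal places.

Under each hypothesis, the probability of this draw is: P(data | urn A) = (6/7) = 6/7; P(data | urn B) = (4/5) = 4/5; P(data | urn C) = (2/10) = 1/5.
Weighting by the prior gives 2/7 · 6/7 = 12/49, 1/7 · 4/5 = 4/35, 4/7 · 1/5 = 4/35; these sum to 116/245.
So P(urn A | data) = (12/49) / (116/245) = 15/29.

0.5172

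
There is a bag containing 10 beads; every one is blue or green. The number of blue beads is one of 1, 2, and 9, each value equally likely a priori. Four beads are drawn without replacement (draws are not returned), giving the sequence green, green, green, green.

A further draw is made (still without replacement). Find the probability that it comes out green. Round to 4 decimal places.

0.7738

Under each hypothesis, the probability of the observed sequence is: P(data | r = 1) = (9/10)(8/9)(7/8)(6/7) = 3/5; P(data | r = 2) = (8/10)(7/9)(6/8)(5/7) = 1/3; P(data | r = 9) = (1/10)(0/9) = 0.
Multiplying each by its prior: 1/3 · 3/5 = 1/5, 1/3 · 1/3 = 1/9, 1/3 · 0 = 0; summing to 14/45.
Normalising, the posterior is P(r = 1 | data) = 9/14, P(r = 2 | data) = 5/14, P(r = 9 | data) = 0.
Averaging over the posterior, P(green next | data) = (5/6)(9/14) + (2/3)(5/14) = 65/84.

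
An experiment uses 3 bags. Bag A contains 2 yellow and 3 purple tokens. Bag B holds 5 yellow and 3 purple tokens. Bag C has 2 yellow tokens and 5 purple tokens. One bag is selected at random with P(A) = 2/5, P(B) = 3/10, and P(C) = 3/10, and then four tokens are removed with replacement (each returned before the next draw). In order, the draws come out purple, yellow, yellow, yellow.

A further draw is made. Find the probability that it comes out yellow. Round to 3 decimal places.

0.517

For each hypothesis, P(data | H) works out to: P(data | bag A) = (3/5)(2/5)(2/5)(2/5) = 0.0384; P(data | bag B) = (3/8)(5/8)(5/8)(5/8) = 0.091553; P(data | bag C) = (5/7)(2/7)(2/7)(2/7) = 0.01666.
Multiplying each by its prior: 2/5 · 0.0384 = 0.01536, 3/10 · 0.091553 = 0.027466, 3/10 · 0.01666 = 0.0049979; summing to 0.047824.
The posterior is then P(bag A | data) = 0.32118, P(bag B | data) = 0.57431, P(bag C | data) = 0.10451.
The predictive probability is P(yellow next | data) = (2/5)(0.32118) + (5/8)(0.57431) + (2/7)(0.10451) = 0.51728.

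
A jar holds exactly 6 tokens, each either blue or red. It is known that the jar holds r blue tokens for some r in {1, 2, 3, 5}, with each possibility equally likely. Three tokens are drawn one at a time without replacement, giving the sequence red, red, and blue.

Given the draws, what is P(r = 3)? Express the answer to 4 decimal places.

For each hypothesis, P(data | H) works out to: P(data | r = 1) = (5/6)(4/5)(1/4) = 1/6; P(data | r = 2) = (4/6)(3/5)(2/4) = 1/5; P(data | r = 3) = (3/6)(2/5)(3/4) = 3/20; P(data | r = 5) = (1/6)(0/5) = 0.
The prior-weighted likelihoods are 1/4 · 1/6 = 1/24, 1/4 · 1/5 = 1/20, 1/4 · 3/20 = 3/80, 1/4 · 0 = 0; these sum to 31/240.
Hence P(r = 3 | data) = (3/80) / (31/240) = 9/31.

0.2903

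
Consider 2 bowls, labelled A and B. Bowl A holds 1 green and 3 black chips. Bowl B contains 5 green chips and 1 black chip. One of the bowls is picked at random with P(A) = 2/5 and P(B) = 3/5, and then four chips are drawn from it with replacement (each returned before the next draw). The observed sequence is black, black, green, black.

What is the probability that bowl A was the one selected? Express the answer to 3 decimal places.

0.948

For each hypothesis, P(data | H) works out to: P(data | bowl A) = (3/4)(3/4)(1/4)(3/4) = 0.10547; P(data | bowl B) = (1/6)(1/6)(5/6)(1/6) = 0.003858.
Weighting by the prior gives 2/5 · 0.10547 = 0.042188, 3/5 · 0.003858 = 0.0023148; these sum to 0.044502.
Therefore the posterior P(bowl A | data) = (0.042188) / (0.044502) = 0.94798.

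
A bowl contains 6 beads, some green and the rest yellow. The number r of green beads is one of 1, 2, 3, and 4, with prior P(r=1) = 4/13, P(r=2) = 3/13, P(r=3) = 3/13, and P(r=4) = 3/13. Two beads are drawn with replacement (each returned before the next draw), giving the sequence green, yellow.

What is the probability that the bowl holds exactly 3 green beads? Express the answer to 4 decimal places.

The likelihood of the observed sequence under each hypothesis: P(data | r = 1) = (1/6)(5/6) = 5/36; P(data | r = 2) = (2/6)(4/6) = 2/9; P(data | r = 3) = (3/6)(3/6) = 1/4; P(data | r = 4) = (4/6)(2/6) = 2/9.
Weighting by the prior gives 4/13 · 5/36 = 5/117, 3/13 · 2/9 = 2/39, 3/13 · 1/4 = 3/52, 3/13 · 2/9 = 2/39; with total 95/468.
By Bayes' rule, P(r = 3 | data) = (3/52) / (95/468) = 27/95.

0.2842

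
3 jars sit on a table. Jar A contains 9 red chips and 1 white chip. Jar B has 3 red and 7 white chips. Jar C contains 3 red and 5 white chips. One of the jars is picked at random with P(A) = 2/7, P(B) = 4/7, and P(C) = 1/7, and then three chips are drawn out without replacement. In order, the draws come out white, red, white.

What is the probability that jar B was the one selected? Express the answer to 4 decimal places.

Under each hypothesis, the probability of the observed sequence is: P(data | jar A) = (1/10)(9/9)(0/8) = 0; P(data | jar B) = (7/10)(3/9)(6/8) = 7/40; P(data | jar C) = (5/8)(3/7)(4/6) = 5/28.
Weighting by the prior gives 2/7 · 0 = 0, 4/7 · 7/40 = 1/10, 1/7 · 5/28 = 5/196; with total 123/980.
By Bayes' rule, P(jar B | data) = (1/10) / (123/980) = 98/123.

0.7967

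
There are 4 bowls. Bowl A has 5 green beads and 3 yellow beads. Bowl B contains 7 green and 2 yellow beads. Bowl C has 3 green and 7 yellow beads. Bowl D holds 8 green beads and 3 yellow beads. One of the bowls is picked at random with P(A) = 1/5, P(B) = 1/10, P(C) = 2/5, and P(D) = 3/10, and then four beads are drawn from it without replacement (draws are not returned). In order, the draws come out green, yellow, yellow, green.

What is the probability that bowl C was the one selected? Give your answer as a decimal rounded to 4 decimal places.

0.4017

Compute the likelihood of the observed sequence for each case: P(data | bowl A) = (5/8)(3/7)(2/6)(4/5) = 0.071429; P(data | bowl B) = (7/9)(2/8)(1/7)(6/6) = 0.027778; P(data | bowl C) = (3/10)(7/9)(6/8)(2/7) = 0.05; P(data | bowl D) = (8/11)(3/10)(2/9)(7/8) = 0.042424.
Multiplying each by its prior: 1/5 · 0.071429 = 0.014286, 1/10 · 0.027778 = 0.0027778, 2/5 · 0.05 = 0.02, 3/10 · 0.042424 = 0.012727; with total 0.049791.
By Bayes' rule, P(bowl C | data) = (0.02) / (0.049791) = 0.40168.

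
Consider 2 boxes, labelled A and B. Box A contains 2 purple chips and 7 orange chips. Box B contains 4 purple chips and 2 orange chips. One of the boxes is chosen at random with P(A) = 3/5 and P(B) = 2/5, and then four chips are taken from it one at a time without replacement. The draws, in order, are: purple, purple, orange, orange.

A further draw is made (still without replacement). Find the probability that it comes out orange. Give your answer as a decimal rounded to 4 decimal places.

0.3846

The likelihood of the observed sequence under each hypothesis: P(data | box A) = (2/9)(1/8)(7/7)(6/6) = 1/36; P(data | box B) = (4/6)(3/5)(2/4)(1/3) = 1/15.
Multiplying each by its prior: 3/5 · 1/36 = 1/60, 2/5 · 1/15 = 2/75; these sum to 13/300.
Normalising, the posterior is P(box A | data) = 5/13, P(box B | data) = 8/13.
So P(orange next | data) = Σ P(orange next | H) P(H | data) = (1)(5/13) + (0)(8/13) = 5/13.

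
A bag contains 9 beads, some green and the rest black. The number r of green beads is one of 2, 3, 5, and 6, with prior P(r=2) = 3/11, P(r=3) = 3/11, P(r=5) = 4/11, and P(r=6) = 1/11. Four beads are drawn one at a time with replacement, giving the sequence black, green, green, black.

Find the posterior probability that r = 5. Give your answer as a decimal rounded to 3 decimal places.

For each hypothesis, P(data | H) works out to: P(data | r = 2) = (7/9)(2/9)(2/9)(7/9) = 0.029873; P(data | r = 3) = (6/9)(3/9)(3/9)(6/9) = 0.049383; P(data | r = 5) = (4/9)(5/9)(5/9)(4/9) = 0.060966; P(data | r = 6) = (3/9)(6/9)(6/9)(3/9) = 0.049383.
The prior-weighted likelihoods are 3/11 · 0.029873 = 0.0081473, 3/11 · 0.049383 = 0.013468, 4/11 · 0.060966 = 0.02217, 1/11 · 0.049383 = 0.0044893; summing to 0.048274.
Therefore the posterior P(r = 5 | data) = (0.02217) / (0.048274) = 0.45924.

0.459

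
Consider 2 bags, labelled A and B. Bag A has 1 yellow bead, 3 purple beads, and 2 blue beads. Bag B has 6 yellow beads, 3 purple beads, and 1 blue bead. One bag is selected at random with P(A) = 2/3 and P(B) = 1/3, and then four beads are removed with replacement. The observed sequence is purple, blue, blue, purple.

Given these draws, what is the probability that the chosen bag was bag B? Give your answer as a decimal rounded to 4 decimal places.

0.0159

The likelihood of the observed sequence under each hypothesis: P(data | bag A) = (3/6)(2/6)(2/6)(3/6) = 0.027778; P(data | bag B) = (3/10)(1/10)(1/10)(3/10) = 0.0009.
Weighting by the prior gives 2/3 · 0.027778 = 0.018519, 1/3 · 0.0009 = 0.0003; summing to 0.018819.
Therefore the posterior P(bag B | data) = (0.0003) / (0.018819) = 0.015942.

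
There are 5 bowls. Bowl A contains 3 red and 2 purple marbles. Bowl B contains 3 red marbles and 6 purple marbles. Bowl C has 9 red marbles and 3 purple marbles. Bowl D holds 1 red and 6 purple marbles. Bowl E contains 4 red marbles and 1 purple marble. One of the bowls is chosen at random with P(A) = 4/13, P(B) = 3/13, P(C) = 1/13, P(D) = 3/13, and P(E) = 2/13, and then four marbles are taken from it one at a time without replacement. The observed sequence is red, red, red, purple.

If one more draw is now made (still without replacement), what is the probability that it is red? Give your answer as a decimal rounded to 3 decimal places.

0.514

Under each hypothesis, the probability of the observed sequence is: P(data | bowl A) = (3/5)(2/4)(1/3)(2/2) = 0.1; P(data | bowl B) = (3/9)(2/8)(1/7)(6/6) = 0.011905; P(data | bowl C) = (9/12)(8/11)(7/10)(3/9) = 0.12727; P(data | bowl D) = (1/7)(0/6) = 0; P(data | bowl E) = (4/5)(3/4)(2/3)(1/2) = 0.2.
Multiplying each by its prior: 4/13 · 0.1 = 0.030769, 3/13 · 0.011905 = 0.0027473, 1/13 · 0.12727 = 0.0097902, 3/13 · 0 = 0, 2/13 · 0.2 = 0.030769; these sum to 0.074076.
Dividing through by the total gives posterior P(bowl A | data) = 0.41537, P(bowl B | data) = 0.037087, P(bowl C | data) = 0.13216, P(bowl D | data) = 0, P(bowl E | data) = 0.41537.
The predictive probability is P(red next | data) = (0)(0.41537) + (0)(0.037087) + (3/4)(0.13216) + (1)(0.41537) = 0.5145.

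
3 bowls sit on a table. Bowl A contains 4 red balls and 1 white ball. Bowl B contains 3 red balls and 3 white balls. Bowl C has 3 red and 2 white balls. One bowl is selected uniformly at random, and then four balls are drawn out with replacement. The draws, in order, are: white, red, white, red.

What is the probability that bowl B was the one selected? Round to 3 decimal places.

For each hypothesis, P(data | H) works out to: P(data | bowl A) = (1/5)(4/5)(1/5)(4/5) = 0.0256; P(data | bowl B) = (3/6)(3/6)(3/6)(3/6) = 0.0625; P(data | bowl C) = (2/5)(3/5)(2/5)(3/5) = 0.0576.
Multiplying each by its prior: 1/3 · 0.0256 = 0.0085333, 1/3 · 0.0625 = 0.020833, 1/3 · 0.0576 = 0.0192; these sum to 0.048567.
So P(bowl B | data) = (0.020833) / (0.048567) = 0.42896.

0.429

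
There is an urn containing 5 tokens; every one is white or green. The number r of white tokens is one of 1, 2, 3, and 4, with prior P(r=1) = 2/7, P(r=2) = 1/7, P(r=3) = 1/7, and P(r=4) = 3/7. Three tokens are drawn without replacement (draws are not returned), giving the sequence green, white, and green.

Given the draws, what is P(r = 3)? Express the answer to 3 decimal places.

For each hypothesis, P(data | H) works out to: P(data | r = 1) = (4/5)(1/4)(3/3) = 1/5; P(data | r = 2) = (3/5)(2/4)(2/3) = 1/5; P(data | r = 3) = (2/5)(3/4)(1/3) = 1/10; P(data | r = 4) = (1/5)(4/4)(0/3) = 0.
The prior-weighted likelihoods are 2/7 · 1/5 = 2/35, 1/7 · 1/5 = 1/35, 1/7 · 1/10 = 1/70, 3/7 · 0 = 0; with total 1/10.
Therefore the posterior P(r = 3 | data) = (1/70) / (1/10) = 1/7.

0.143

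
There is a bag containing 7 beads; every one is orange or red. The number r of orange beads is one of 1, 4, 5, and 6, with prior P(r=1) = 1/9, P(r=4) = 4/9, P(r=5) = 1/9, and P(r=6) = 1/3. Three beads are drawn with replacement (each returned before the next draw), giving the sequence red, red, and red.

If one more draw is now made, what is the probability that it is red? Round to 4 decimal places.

0.6989

The likelihood of the observed sequence under each hypothesis: P(data | r = 1) = (6/7)(6/7)(6/7) = 0.62974; P(data | r = 4) = (3/7)(3/7)(3/7) = 0.078717; P(data | r = 5) = (2/7)(2/7)(2/7) = 0.023324; P(data | r = 6) = (1/7)(1/7)(1/7) = 0.0029155.
The prior-weighted likelihoods are 1/9 · 0.62974 = 0.069971, 4/9 · 0.078717 = 0.034985, 1/9 · 0.023324 = 0.0025915, 1/3 · 0.0029155 = 0.00097182; these sum to 0.10852.
Dividing through by the total gives posterior P(r = 1 | data) = 0.64478, P(r = 4 | data) = 0.32239, P(r = 5 | data) = 0.023881, P(r = 6 | data) = 0.0089552.
The predictive probability is P(red next | data) = (6/7)(0.64478) + (3/7)(0.32239) + (2/7)(0.023881) + (1/7)(0.0089552) = 0.69893.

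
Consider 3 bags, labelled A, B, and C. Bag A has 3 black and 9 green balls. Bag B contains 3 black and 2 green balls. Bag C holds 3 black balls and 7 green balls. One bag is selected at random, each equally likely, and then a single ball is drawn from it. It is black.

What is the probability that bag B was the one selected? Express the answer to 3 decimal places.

For each hypothesis, P(data | H) works out to: P(data | bag A) = (3/12) = 1/4; P(data | bag B) = (3/5) = 3/5; P(data | bag C) = (3/10) = 3/10.
Multiplying each by its prior: 1/3 · 1/4 = 1/12, 1/3 · 3/5 = 1/5, 1/3 · 3/10 = 1/10; with total 23/60.
So P(bag B | data) = (1/5) / (23/60) = 12/23.

0.522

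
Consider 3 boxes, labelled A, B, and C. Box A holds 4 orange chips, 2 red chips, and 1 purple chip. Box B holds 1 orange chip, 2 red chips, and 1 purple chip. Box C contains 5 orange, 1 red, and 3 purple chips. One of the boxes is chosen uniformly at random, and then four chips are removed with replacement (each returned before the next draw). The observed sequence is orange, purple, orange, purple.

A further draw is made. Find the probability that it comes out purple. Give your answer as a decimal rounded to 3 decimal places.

0.298

For each hypothesis, P(data | H) works out to: P(data | box A) = (4/7)(1/7)(4/7)(1/7) = 0.0066639; P(data | box B) = (1/4)(1/4)(1/4)(1/4) = 0.0039062; P(data | box C) = (5/9)(3/9)(5/9)(3/9) = 0.034294.
Weighting by the prior gives 1/3 · 0.0066639 = 0.0022213, 1/3 · 0.0039062 = 0.0013021, 1/3 · 0.034294 = 0.011431; with total 0.014955.
Dividing through by the total gives posterior P(box A | data) = 0.14854, P(box B | data) = 0.087069, P(box C | data) = 0.76439.
The predictive probability is P(purple next | data) = (1/7)(0.14854) + (1/4)(0.087069) + (1/3)(0.76439) = 0.29778.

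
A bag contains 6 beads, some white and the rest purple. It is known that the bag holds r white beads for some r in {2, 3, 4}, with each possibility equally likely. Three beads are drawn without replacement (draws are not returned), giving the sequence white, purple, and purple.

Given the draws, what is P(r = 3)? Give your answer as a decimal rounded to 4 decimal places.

0.3600

For each hypothesis, P(data | H) works out to: P(data | r = 2) = (2/6)(4/5)(3/4) = 1/5; P(data | r = 3) = (3/6)(3/5)(2/4) = 3/20; P(data | r = 4) = (4/6)(2/5)(1/4) = 1/15.
The prior-weighted likelihoods are 1/3 · 1/5 = 1/15, 1/3 · 3/20 = 1/20, 1/3 · 1/15 = 1/45; these sum to 5/36.
So P(r = 3 | data) = (1/20) / (5/36) = 9/25.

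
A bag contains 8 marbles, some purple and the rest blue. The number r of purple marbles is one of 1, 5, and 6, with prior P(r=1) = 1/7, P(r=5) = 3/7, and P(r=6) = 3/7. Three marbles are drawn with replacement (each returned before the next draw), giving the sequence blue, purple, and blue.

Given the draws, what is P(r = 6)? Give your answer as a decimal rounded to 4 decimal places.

For each hypothesis, P(data | H) works out to: P(data | r = 1) = (7/8)(1/8)(7/8) = 0.095703; P(data | r = 5) = (3/8)(5/8)(3/8) = 0.087891; P(data | r = 6) = (2/8)(6/8)(2/8) = 0.046875.
Multiplying each by its prior: 1/7 · 0.095703 = 0.013672, 3/7 · 0.087891 = 0.037667, 3/7 · 0.046875 = 0.020089; these sum to 0.071429.
So P(r = 6 | data) = (0.020089) / (0.071429) = 0.28125.

0.2813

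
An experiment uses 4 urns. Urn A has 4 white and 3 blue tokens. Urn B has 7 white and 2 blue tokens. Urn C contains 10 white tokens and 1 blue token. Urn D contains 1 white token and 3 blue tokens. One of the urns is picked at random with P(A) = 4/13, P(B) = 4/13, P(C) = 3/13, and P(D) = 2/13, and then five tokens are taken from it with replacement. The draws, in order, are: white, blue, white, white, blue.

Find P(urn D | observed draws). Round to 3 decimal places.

Under each hypothesis, the probability of the observed sequence is: P(data | urn A) = (4/7)(3/7)(4/7)(4/7)(3/7) = 0.034271; P(data | urn B) = (7/9)(2/9)(7/9)(7/9)(2/9) = 0.023235; P(data | urn C) = (10/11)(1/11)(10/11)(10/11)(1/11) = 0.0062092; P(data | urn D) = (1/4)(3/4)(1/4)(1/4)(3/4) = 0.0087891.
Multiplying each by its prior: 4/13 · 0.034271 = 0.010545, 4/13 · 0.023235 = 0.0071492, 3/13 · 0.0062092 = 0.0014329, 2/13 · 0.0087891 = 0.0013522; summing to 0.020479.
By Bayes' rule, P(urn D | data) = (0.0013522) / (0.020479) = 0.066026.

0.066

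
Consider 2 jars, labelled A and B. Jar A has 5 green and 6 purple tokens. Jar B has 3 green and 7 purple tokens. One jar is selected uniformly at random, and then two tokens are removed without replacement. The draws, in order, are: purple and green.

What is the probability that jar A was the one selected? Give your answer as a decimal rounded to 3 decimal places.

Under each hypothesis, the probability of the observed sequence is: P(data | jar A) = (6/11)(5/10) = 3/11; P(data | jar B) = (7/10)(3/9) = 7/30.
The prior-weighted likelihoods are 1/2 · 3/11 = 3/22, 1/2 · 7/30 = 7/60; these sum to 167/660.
So P(jar A | data) = (3/22) / (167/660) = 90/167.

0.539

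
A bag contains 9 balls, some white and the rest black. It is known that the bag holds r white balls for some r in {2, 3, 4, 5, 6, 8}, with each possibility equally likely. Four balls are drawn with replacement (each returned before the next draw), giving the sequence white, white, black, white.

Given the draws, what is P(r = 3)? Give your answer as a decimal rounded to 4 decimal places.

0.0737

Compute the likelihood of the observed sequence for each case: P(data | r = 2) = (2/9)(2/9)(7/9)(2/9) = 0.0085353; P(data | r = 3) = (3/9)(3/9)(6/9)(3/9) = 0.024691; P(data | r = 4) = (4/9)(4/9)(5/9)(4/9) = 0.048773; P(data | r = 5) = (5/9)(5/9)(4/9)(5/9) = 0.076208; P(data | r = 6) = (6/9)(6/9)(3/9)(6/9) = 0.098765; P(data | r = 8) = (8/9)(8/9)(1/9)(8/9) = 0.078037.
Weighting by the prior gives 1/6 · 0.0085353 = 0.0014225, 1/6 · 0.024691 = 0.0041152, 1/6 · 0.048773 = 0.0081288, 1/6 · 0.076208 = 0.012701, 1/6 · 0.098765 = 0.016461, 1/6 · 0.078037 = 0.013006; these sum to 0.055835.
So P(r = 3 | data) = (0.0041152) / (0.055835) = 0.073703.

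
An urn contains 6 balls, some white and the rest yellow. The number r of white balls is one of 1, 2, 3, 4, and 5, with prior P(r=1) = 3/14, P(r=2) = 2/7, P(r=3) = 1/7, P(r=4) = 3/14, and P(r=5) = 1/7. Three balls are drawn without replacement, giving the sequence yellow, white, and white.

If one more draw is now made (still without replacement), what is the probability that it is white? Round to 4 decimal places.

0.5556

Compute the likelihood of the observed sequence for each case: P(data | r = 1) = (5/6)(1/5)(0/4) = 0; P(data | r = 2) = (4/6)(2/5)(1/4) = 1/15; P(data | r = 3) = (3/6)(3/5)(2/4) = 3/20; P(data | r = 4) = (2/6)(4/5)(3/4) = 1/5; P(data | r = 5) = (1/6)(5/5)(4/4) = 1/6.
Weighting by the prior gives 3/14 · 0 = 0, 2/7 · 1/15 = 2/105, 1/7 · 3/20 = 3/140, 3/14 · 1/5 = 3/70, 1/7 · 1/6 = 1/42; these sum to 3/28.
Normalising, the posterior is P(r = 1 | data) = 0, P(r = 2 | data) = 8/45, P(r = 3 | data) = 1/5, P(r = 4 | data) = 2/5, P(r = 5 | data) = 2/9.
The predictive probability is P(white next | data) = (0)(8/45) + (1/3)(1/5) + (2/3)(2/5) + (1)(2/9) = 5/9.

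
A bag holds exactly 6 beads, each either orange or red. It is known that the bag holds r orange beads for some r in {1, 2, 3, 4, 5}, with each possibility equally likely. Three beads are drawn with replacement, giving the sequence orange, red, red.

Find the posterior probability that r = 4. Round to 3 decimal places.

Under each hypothesis, the probability of the observed sequence is: P(data | r = 1) = (1/6)(5/6)(5/6) = 25/216; P(data | r = 2) = (2/6)(4/6)(4/6) = 4/27; P(data | r = 3) = (3/6)(3/6)(3/6) = 1/8; P(data | r = 4) = (4/6)(2/6)(2/6) = 2/27; P(data | r = 5) = (5/6)(1/6)(1/6) = 5/216.
Multiplying each by its prior: 1/5 · 25/216 = 5/216, 1/5 · 4/27 = 4/135, 1/5 · 1/8 = 1/40, 1/5 · 2/27 = 2/135, 1/5 · 5/216 = 1/216; these sum to 7/72.
By Bayes' rule, P(r = 4 | data) = (2/135) / (7/72) = 16/105.

0.152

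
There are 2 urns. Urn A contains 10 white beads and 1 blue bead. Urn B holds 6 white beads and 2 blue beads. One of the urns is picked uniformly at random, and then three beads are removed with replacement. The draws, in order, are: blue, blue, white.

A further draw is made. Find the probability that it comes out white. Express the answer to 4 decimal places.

0.7720

Compute the likelihood of the observed sequence for each case: P(data | urn A) = (1/11)(1/11)(10/11) = 0.0075131; P(data | urn B) = (2/8)(2/8)(6/8) = 0.046875.
Multiplying each by its prior: 1/2 · 0.0075131 = 0.0037566, 1/2 · 0.046875 = 0.023438; with total 0.027194.
The posterior is then P(urn A | data) = 0.13814, P(urn B | data) = 0.86186.
So P(white next | data) = Σ P(white next | H) P(H | data) = (10/11)(0.13814) + (3/4)(0.86186) = 0.77198.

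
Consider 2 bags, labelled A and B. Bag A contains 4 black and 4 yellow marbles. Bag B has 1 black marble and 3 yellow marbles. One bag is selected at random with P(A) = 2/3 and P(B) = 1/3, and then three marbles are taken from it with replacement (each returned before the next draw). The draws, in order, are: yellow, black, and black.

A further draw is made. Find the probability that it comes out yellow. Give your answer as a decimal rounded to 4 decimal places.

For each hypothesis, P(data | H) works out to: P(data | bag A) = (4/8)(4/8)(4/8) = 1/8; P(data | bag B) = (3/4)(1/4)(1/4) = 3/64.
Weighting by the prior gives 2/3 · 1/8 = 1/12, 1/3 · 3/64 = 1/64; with total 19/192.
Normalising, the posterior is P(bag A | data) = 16/19, P(bag B | data) = 3/19.
Averaging over the posterior, P(yellow next | data) = (1/2)(16/19) + (3/4)(3/19) = 41/76.

0.5395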